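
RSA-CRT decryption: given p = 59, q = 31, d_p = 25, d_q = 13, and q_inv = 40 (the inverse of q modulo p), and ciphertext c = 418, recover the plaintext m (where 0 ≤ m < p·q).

27

m₁ = c^(d_p) mod p: c ≡ 5 (mod 59), and 5^25 mod 59 = 27.
m₂ = c^(d_q) mod q: c ≡ 15 (mod 31), and 15^13 mod 31 = 27.
h = q_inv·(m₁ − m₂) mod p = 40·(27 − 27) mod 59 = 0.
m = m₂ + h·q = 27 + 0·31 = 27.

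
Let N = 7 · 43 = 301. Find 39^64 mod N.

Mod 7: 39 ≡ 4; by Fermat, exponent reduces to 64 mod 6 = 4; 4^4 ≡ 4 (mod 7).
Mod 43: 39 ≡ 39; by Fermat, exponent reduces to 64 mod 42 = 22; 39^22 ≡ 4 (mod 43).
Combine by CRT: x ≡ 4 (mod 7), x ≡ 4 (mod 43) ⇒ x ≡ 4 (mod 301).

4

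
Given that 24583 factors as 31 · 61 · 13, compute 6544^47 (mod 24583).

983

Mod 31: 6544 ≡ 3; by Fermat, exponent reduces to 47 mod 30 = 17; 3^17 ≡ 22 (mod 31).
Mod 61: 6544 ≡ 17; 17^47 ≡ 7 (mod 61).
Mod 13: 6544 ≡ 5; by Fermat, exponent reduces to 47 mod 12 = 11; 5^11 ≡ 8 (mod 13).
Combine by CRT: x ≡ 22 (mod 31), x ≡ 7 (mod 61), x ≡ 8 (mod 13) ⇒ x ≡ 983 (mod 24583).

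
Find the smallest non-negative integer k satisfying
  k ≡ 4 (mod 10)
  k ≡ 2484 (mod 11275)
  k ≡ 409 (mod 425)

47584

Combine the congruences pairwise.
gcd(10, 11275) = 5 and 5 | (2484 − 4), so the pair is consistent; merging gives k ≡ 2484 (mod 22550), where 22550 = lcm(10, 11275).
gcd(22550, 425) = 25 and 25 | (409 − 2484), so the pair is consistent; merging gives k ≡ 47584 (mod 383350), where 383350 = lcm(22550, 425).
The solution is unique modulo lcm(10, 11275, 425) = 383350.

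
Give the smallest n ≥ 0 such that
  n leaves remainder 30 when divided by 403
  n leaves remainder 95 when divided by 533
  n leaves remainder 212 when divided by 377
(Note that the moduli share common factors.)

189843

gcd(403, 533) = 13 and 13 | (95 − 30), so the pair is consistent; merging gives n ≡ 8090 (mod 16523), where 16523 = lcm(403, 533).
gcd(16523, 377) = 13 and 13 | (212 − 8090), so the pair is consistent; merging gives n ≡ 189843 (mod 479167), where 479167 = lcm(16523, 377).
The solution is unique modulo lcm(403, 533, 377) = 479167.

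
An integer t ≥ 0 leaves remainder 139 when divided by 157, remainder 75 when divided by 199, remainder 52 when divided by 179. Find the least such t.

The moduli are pairwise coprime; N = 157·199·179 = 5592497.
N/157 = 35621; 35621 ≡ 139 (mod 157); 139·61 ≡ 1, so inverse 61.
N/199 = 28103; 28103 ≡ 44 (mod 199); 44·95 ≡ 1, so inverse 95.
N/179 = 31243; 31243 ≡ 97 (mod 179); 97·24 ≡ 1, so inverse 24.
t ≡ 139·35621·61 + 75·28103·95 + 52·31243·24 = 541255598.
541255598 mod 5592497 = 4375886.

4375886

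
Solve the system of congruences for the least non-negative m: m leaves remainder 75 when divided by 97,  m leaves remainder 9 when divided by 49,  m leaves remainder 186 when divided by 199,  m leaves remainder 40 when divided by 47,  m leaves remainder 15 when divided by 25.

394367640

Combine the congruences pairwise.
From m ≡ 75 (mod 97) write m = 75 + 97t. Substituting into m ≡ 9 (mod 49) gives 97t ≡ 32 (mod 49), and since 48⁻¹ ≡ 48 (mod 49), t ≡ 17. Hence m ≡ 75 + 97·17 = 1724 (mod 4753).
From m ≡ 1724 (mod 4753) write m = 1724 + 4753t. Substituting into m ≡ 186 (mod 199) gives 4753t ≡ 54 (mod 199), and since 176⁻¹ ≡ 173 (mod 199), t ≡ 188. Hence m ≡ 1724 + 4753·188 = 895288 (mod 945847).
From m ≡ 895288 (mod 945847) write m = 895288 + 945847t. Substituting into m ≡ 40 (mod 47) gives 945847t ≡ 8 (mod 47), and since 19⁻¹ ≡ 5 (mod 47), t ≡ 40. Hence m ≡ 895288 + 945847·40 = 38729168 (mod 44454809).
From m ≡ 38729168 (mod 44454809) write m = 38729168 + 44454809t. Substituting into m ≡ 15 (mod 25) gives 44454809t ≡ 22 (mod 25), and since 9⁻¹ ≡ 14 (mod 25), t ≡ 8. Hence m ≡ 38729168 + 44454809·8 = 394367640 (mod 1111370225).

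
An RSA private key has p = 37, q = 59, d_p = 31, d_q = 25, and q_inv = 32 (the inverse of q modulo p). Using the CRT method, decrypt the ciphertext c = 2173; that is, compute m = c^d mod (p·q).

175

m₁ = c^(d_p) mod p: c ≡ 27 (mod 37), and 27^31 mod 37 = 27.
m₂ = c^(d_q) mod q: c ≡ 49 (mod 59), and 49^25 mod 59 = 57.
h = q_inv·(m₁ − m₂) mod p = 32·(27 − 57) mod 37 = 2.
m = m₂ + h·q = 57 + 2·59 = 175.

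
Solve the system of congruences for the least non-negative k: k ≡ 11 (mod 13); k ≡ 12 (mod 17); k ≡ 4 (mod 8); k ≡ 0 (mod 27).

2052

Combine the congruences pairwise.
From k ≡ 11 (mod 13) write k = 11 + 13t. Substituting into k ≡ 12 (mod 17) gives 13t ≡ 1 (mod 17), and since 13⁻¹ ≡ 4 (mod 17), t ≡ 4. Hence k ≡ 11 + 13·4 = 63 (mod 221).
From k ≡ 63 (mod 221) write k = 63 + 221t. Substituting into k ≡ 4 (mod 8) gives 221t ≡ 5 (mod 8), and since 5⁻¹ ≡ 5 (mod 8), t ≡ 1. Hence k ≡ 63 + 221·1 = 284 (mod 1768).
From k ≡ 284 (mod 1768) write k = 284 + 1768t. Substituting into k ≡ 0 (mod 27) gives 1768t ≡ 13 (mod 27), and since 13⁻¹ ≡ 25 (mod 27), t ≡ 1. Hence k ≡ 284 + 1768·1 = 2052 (mod 47736).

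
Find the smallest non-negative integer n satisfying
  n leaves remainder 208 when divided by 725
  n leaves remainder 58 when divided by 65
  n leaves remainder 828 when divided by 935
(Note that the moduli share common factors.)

Combine the congruences pairwise.
gcd(725, 65) = 5 and 5 | (58 − 208), so the pair is consistent; merging gives n ≡ 8183 (mod 9425), where 9425 = lcm(725, 65).
gcd(9425, 935) = 5 and 5 | (828 − 8183), so the pair is consistent; merging gives n ≡ 611383 (mod 1762475), where 1762475 = lcm(9425, 935).
The solution is unique modulo lcm(725, 65, 935) = 1762475.

611383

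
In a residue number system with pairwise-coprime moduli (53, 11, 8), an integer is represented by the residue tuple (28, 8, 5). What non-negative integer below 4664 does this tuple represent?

1141

The moduli are pairwise coprime; N = 53·11·8 = 4664.
N/53 = 88; 88 ≡ 35 (mod 53); 35·50 ≡ 1, so inverse 50.
N/11 = 424; 424 ≡ 6 (mod 11); 6·2 ≡ 1, so inverse 2.
N/8 = 583; 583 ≡ 7 (mod 8); 7·7 ≡ 1, so inverse 7.
x ≡ 28·88·50 + 8·424·2 + 5·583·7 = 150389.
150389 mod 4664 = 1141.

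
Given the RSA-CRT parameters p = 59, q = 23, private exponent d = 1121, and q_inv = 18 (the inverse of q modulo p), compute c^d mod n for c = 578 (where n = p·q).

d_p = d mod (p−1) = 1121 mod 58 = 19; d_q = d mod (q−1) = 21.
m₁ = c^(d_p) mod p: c ≡ 47 (mod 59), and 47^19 mod 59 = 55.
m₂ = c^(d_q) mod q: c ≡ 3 (mod 23), and 3^21 mod 23 = 8.
h = q_inv·(m₁ − m₂) mod p = 18·(55 − 8) mod 59 = 20.
m = m₂ + h·q = 8 + 20·23 = 468.

468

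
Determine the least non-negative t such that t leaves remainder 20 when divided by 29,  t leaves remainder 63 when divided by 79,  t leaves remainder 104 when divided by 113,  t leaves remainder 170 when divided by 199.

43852805

From t ≡ 20 (mod 29) write t = 20 + 29s. Substituting into t ≡ 63 (mod 79) gives 29s ≡ 43 (mod 79), and since 29⁻¹ ≡ 30 (mod 79), s ≡ 26. Hence t ≡ 20 + 29·26 = 774 (mod 2291).
From t ≡ 774 (mod 2291) write t = 774 + 2291s. Substituting into t ≡ 104 (mod 113) gives 2291s ≡ 8 (mod 113), and since 31⁻¹ ≡ 62 (mod 113), s ≡ 44. Hence t ≡ 774 + 2291·44 = 101578 (mod 258883).
From t ≡ 101578 (mod 258883) write t = 101578 + 258883s. Substituting into t ≡ 170 (mod 199) gives 258883s ≡ 82 (mod 199), and since 183⁻¹ ≡ 87 (mod 199), s ≡ 169. Hence t ≡ 101578 + 258883·169 = 43852805 (mod 51517717).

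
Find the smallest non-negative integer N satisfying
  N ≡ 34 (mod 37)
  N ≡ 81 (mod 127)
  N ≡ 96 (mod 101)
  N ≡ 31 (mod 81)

30492400

From N ≡ 34 (mod 37) write N = 34 + 37t. Substituting into N ≡ 81 (mod 127) gives 37t ≡ 47 (mod 127), and since 37⁻¹ ≡ 103 (mod 127), t ≡ 15. Hence N ≡ 34 + 37·15 = 589 (mod 4699).
From N ≡ 589 (mod 4699) write N = 589 + 4699t. Substituting into N ≡ 96 (mod 101) gives 4699t ≡ 12 (mod 101), and since 53⁻¹ ≡ 61 (mod 101), t ≡ 25. Hence N ≡ 589 + 4699·25 = 118064 (mod 474599).
From N ≡ 118064 (mod 474599) write N = 118064 + 474599t. Substituting into N ≡ 31 (mod 81) gives 474599t ≡ 65 (mod 81), and since 20⁻¹ ≡ 77 (mod 81), t ≡ 64. Hence N ≡ 118064 + 474599·64 = 30492400 (mod 38442519).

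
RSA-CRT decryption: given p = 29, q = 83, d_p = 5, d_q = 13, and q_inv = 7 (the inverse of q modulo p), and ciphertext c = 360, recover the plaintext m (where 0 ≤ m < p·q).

m₁ = c^(d_p) mod p: c ≡ 12 (mod 29), and 12^5 mod 29 = 12.
m₂ = c^(d_q) mod q: c ≡ 28 (mod 83), and 28^13 mod 83 = 38.
h = q_inv·(m₁ − m₂) mod p = 7·(12 − 38) mod 29 = 21.
m = m₂ + h·q = 38 + 21·83 = 1781.

1781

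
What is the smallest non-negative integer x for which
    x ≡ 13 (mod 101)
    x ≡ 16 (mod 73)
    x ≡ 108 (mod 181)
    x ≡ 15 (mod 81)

From x ≡ 13 (mod 101) write x = 13 + 101t. Substituting into x ≡ 16 (mod 73) gives 101t ≡ 3 (mod 73), and since 28⁻¹ ≡ 60 (mod 73), t ≡ 34. Hence x ≡ 13 + 101·34 = 3447 (mod 7373).
From x ≡ 3447 (mod 7373) write x = 3447 + 7373t. Substituting into x ≡ 108 (mod 181) gives 7373t ≡ 100 (mod 181), and since 133⁻¹ ≡ 49 (mod 181), t ≡ 13. Hence x ≡ 3447 + 7373·13 = 99296 (mod 1334513).
From x ≡ 99296 (mod 1334513) write x = 99296 + 1334513t. Substituting into x ≡ 15 (mod 81) gives 1334513t ≡ 25 (mod 81), and since 38⁻¹ ≡ 32 (mod 81), t ≡ 71. Hence x ≡ 99296 + 1334513·71 = 94849719 (mod 108095553).

94849719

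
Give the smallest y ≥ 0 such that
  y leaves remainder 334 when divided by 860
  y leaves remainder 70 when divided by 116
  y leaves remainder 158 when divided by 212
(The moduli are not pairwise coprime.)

1005674

gcd(860, 116) = 4 and 4 | (70 − 334), so the pair is consistent; merging gives y ≡ 8074 (mod 24940), where 24940 = lcm(860, 116).
gcd(24940, 212) = 4 and 4 | (158 − 8074), so the pair is consistent; merging gives y ≡ 1005674 (mod 1321820), where 1321820 = lcm(24940, 212).
The solution is unique modulo lcm(860, 116, 212) = 1321820.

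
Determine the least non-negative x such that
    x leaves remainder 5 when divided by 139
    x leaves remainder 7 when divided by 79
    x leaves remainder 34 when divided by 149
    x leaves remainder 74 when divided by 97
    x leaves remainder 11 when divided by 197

Combine the congruences pairwise.
From x ≡ 5 (mod 139) write x = 5 + 139t. Substituting into x ≡ 7 (mod 79) gives 139t ≡ 2 (mod 79), and since 60⁻¹ ≡ 54 (mod 79), t ≡ 29. Hence x ≡ 5 + 139·29 = 4036 (mod 10981).
From x ≡ 4036 (mod 10981) write x = 4036 + 10981t. Substituting into x ≡ 34 (mod 149) gives 10981t ≡ 21 (mod 149), and since 104⁻¹ ≡ 96 (mod 149), t ≡ 79. Hence x ≡ 4036 + 10981·79 = 871535 (mod 1636169).
From x ≡ 871535 (mod 1636169) write x = 871535 + 1636169t. Substituting into x ≡ 74 (mod 97) gives 1636169t ≡ 84 (mod 97), and since 70⁻¹ ≡ 79 (mod 97), t ≡ 40. Hence x ≡ 871535 + 1636169·40 = 66318295 (mod 158708393).
From x ≡ 66318295 (mod 158708393) write x = 66318295 + 158708393t. Substituting into x ≡ 11 (mod 197) gives 158708393t ≡ 190 (mod 197), and since 71⁻¹ ≡ 111 (mod 197), t ≡ 11. Hence x ≡ 66318295 + 158708393·11 = 1812110618 (mod 31265553421).

1812110618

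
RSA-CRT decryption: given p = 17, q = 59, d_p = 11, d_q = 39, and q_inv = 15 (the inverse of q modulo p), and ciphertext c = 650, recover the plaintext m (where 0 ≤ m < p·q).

m₁ = c^(d_p) mod p: c ≡ 4 (mod 17), and 4^11 mod 17 = 13.
m₂ = c^(d_q) mod q: c ≡ 1 (mod 59), and 1^39 mod 59 = 1.
h = q_inv·(m₁ − m₂) mod p = 15·(13 − 1) mod 17 = 10.
m = m₂ + h·q = 1 + 10·59 = 591.

591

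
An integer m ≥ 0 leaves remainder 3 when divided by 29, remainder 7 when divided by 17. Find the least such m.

Combine the congruences pairwise.
From m ≡ 3 (mod 29) write m = 3 + 29t. Substituting into m ≡ 7 (mod 17) gives 29t ≡ 4 (mod 17), and since 12⁻¹ ≡ 10 (mod 17), t ≡ 6. Hence m ≡ 3 + 29·6 = 177 (mod 493).

177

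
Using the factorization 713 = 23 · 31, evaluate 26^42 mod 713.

156

Mod 23: 26 ≡ 3; by Fermat, exponent reduces to 42 mod 22 = 20; 3^20 ≡ 18 (mod 23).
Mod 31: 26 ≡ 26; by Fermat, exponent reduces to 42 mod 30 = 12; 26^12 ≡ 1 (mod 31).
Combine by CRT: x ≡ 18 (mod 23), x ≡ 1 (mod 31) ⇒ x ≡ 156 (mod 713).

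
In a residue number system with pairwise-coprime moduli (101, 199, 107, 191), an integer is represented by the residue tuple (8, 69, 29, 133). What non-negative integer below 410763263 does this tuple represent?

From x ≡ 8 (mod 101) write x = 8 + 101t. Substituting into x ≡ 69 (mod 199) gives 101t ≡ 61 (mod 199), and since 101⁻¹ ≡ 67 (mod 199), t ≡ 107. Hence x ≡ 8 + 101·107 = 10815 (mod 20099).
From x ≡ 10815 (mod 20099) write x = 10815 + 20099t. Substituting into x ≡ 29 (mod 107) gives 20099t ≡ 21 (mod 107), and since 90⁻¹ ≡ 44 (mod 107), t ≡ 68. Hence x ≡ 10815 + 20099·68 = 1377547 (mod 2150593).
From x ≡ 1377547 (mod 2150593) write x = 1377547 + 2150593t. Substituting into x ≡ 133 (mod 191) gives 2150593t ≡ 78 (mod 191), and since 124⁻¹ ≡ 57 (mod 191), t ≡ 53. Hence x ≡ 1377547 + 2150593·53 = 115358976 (mod 410763263).

115358976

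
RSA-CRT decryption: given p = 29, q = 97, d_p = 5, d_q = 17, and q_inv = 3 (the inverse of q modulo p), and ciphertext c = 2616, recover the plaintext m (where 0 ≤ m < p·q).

787

m₁ = c^(d_p) mod p: c ≡ 6 (mod 29), and 6^5 mod 29 = 4.
m₂ = c^(d_q) mod q: c ≡ 94 (mod 97), and 94^17 mod 97 = 11.
h = q_inv·(m₁ − m₂) mod p = 3·(4 − 11) mod 29 = 8.
m = m₂ + h·q = 11 + 8·97 = 787.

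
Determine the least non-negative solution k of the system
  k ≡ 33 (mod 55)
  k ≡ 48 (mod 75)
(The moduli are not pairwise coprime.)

gcd(55, 75) = 5 and 5 | (48 − 33), so the pair is consistent; merging gives k ≡ 198 (mod 825), where 825 = lcm(55, 75).
The solution is unique modulo lcm(55, 75) = 825.

198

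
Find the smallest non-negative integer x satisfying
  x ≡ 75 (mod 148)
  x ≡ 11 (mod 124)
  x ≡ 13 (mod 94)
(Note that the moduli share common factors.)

2739

gcd(148, 124) = 4 and 4 | (11 − 75), so the pair is consistent; merging gives x ≡ 2739 (mod 4588), where 4588 = lcm(148, 124).
gcd(4588, 94) = 2 and 2 | (13 − 2739), so the pair is consistent; merging gives x ≡ 2739 (mod 215636), where 215636 = lcm(4588, 94).
The solution is unique modulo lcm(148, 124, 94) = 215636.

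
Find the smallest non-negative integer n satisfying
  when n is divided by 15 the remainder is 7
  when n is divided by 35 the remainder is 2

gcd(15, 35) = 5 and 5 | (2 − 7), so the pair is consistent; merging gives n ≡ 37 (mod 105), where 105 = lcm(15, 35).
The solution is unique modulo lcm(15, 35) = 105.

37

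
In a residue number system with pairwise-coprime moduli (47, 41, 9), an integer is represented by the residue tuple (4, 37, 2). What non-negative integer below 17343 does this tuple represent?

Combine the congruences pairwise.
From x ≡ 4 (mod 47) write x = 4 + 47t. Substituting into x ≡ 37 (mod 41) gives 47t ≡ 33 (mod 41), and since 6⁻¹ ≡ 7 (mod 41), t ≡ 26. Hence x ≡ 4 + 47·26 = 1226 (mod 1927).
From x ≡ 1226 (mod 1927) write x = 1226 + 1927t. Substituting into x ≡ 2 (mod 9) gives 1927t ≡ 0 (mod 9), and since 1⁻¹ ≡ 1 (mod 9), t ≡ 0. Hence x ≡ 1226 + 1927·0 = 1226 (mod 17343).

1226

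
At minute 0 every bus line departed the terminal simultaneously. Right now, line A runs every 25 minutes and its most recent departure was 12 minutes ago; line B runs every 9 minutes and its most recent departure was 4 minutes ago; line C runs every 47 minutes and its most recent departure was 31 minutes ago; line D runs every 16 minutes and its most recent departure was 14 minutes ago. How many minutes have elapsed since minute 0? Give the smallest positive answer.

From t ≡ 12 (mod 25) write t = 12 + 25s. Substituting into t ≡ 4 (mod 9) gives 25s ≡ 1 (mod 9), and since 7⁻¹ ≡ 4 (mod 9), s ≡ 4. Hence t ≡ 12 + 25·4 = 112 (mod 225).
From t ≡ 112 (mod 225) write t = 112 + 225s. Substituting into t ≡ 31 (mod 47) gives 225s ≡ 13 (mod 47), and since 37⁻¹ ≡ 14 (mod 47), s ≡ 41. Hence t ≡ 112 + 225·41 = 9337 (mod 10575).
From t ≡ 9337 (mod 10575) write t = 9337 + 10575s. Substituting into t ≡ 14 (mod 16) gives 10575s ≡ 5 (mod 16), and since 15⁻¹ ≡ 15 (mod 16), s ≡ 11. Hence t ≡ 9337 + 10575·11 = 125662 (mod 169200).

125662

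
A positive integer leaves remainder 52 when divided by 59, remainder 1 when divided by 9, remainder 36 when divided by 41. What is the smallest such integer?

11557

From x ≡ 52 (mod 59) write x = 52 + 59t. Substituting into x ≡ 1 (mod 9) gives 59t ≡ 3 (mod 9), and since 5⁻¹ ≡ 2 (mod 9), t ≡ 6. Hence x ≡ 52 + 59·6 = 406 (mod 531).
From x ≡ 406 (mod 531) write x = 406 + 531t. Substituting into x ≡ 36 (mod 41) gives 531t ≡ 40 (mod 41), and since 39⁻¹ ≡ 20 (mod 41), t ≡ 21. Hence x ≡ 406 + 531·21 = 11557 (mod 21771).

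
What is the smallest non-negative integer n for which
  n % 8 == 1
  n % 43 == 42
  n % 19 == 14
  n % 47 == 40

Combine the congruences pairwise.
From n ≡ 1 (mod 8) write n = 1 + 8t. Substituting into n ≡ 42 (mod 43) gives 8t ≡ 41 (mod 43), and since 8⁻¹ ≡ 27 (mod 43), t ≡ 32. Hence n ≡ 1 + 8·32 = 257 (mod 344).
From n ≡ 257 (mod 344) write n = 257 + 344t. Substituting into n ≡ 14 (mod 19) gives 344t ≡ 4 (mod 19), and since 2⁻¹ ≡ 10 (mod 19), t ≡ 2. Hence n ≡ 257 + 344·2 = 945 (mod 6536).
From n ≡ 945 (mod 6536) write n = 945 + 6536t. Substituting into n ≡ 40 (mod 47) gives 6536t ≡ 35 (mod 47), and since 3⁻¹ ≡ 16 (mod 47), t ≡ 43. Hence n ≡ 945 + 6536·43 = 281993 (mod 307192).

281993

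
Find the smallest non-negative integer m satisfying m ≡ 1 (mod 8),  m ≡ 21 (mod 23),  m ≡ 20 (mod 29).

2137

From m ≡ 1 (mod 8) write m = 1 + 8t. Substituting into m ≡ 21 (mod 23) gives 8t ≡ 20 (mod 23), and since 8⁻¹ ≡ 3 (mod 23), t ≡ 14. Hence m ≡ 1 + 8·14 = 113 (mod 184).
From m ≡ 113 (mod 184) write m = 113 + 184t. Substituting into m ≡ 20 (mod 29) gives 184t ≡ 23 (mod 29), and since 10⁻¹ ≡ 3 (mod 29), t ≡ 11. Hence m ≡ 113 + 184·11 = 2137 (mod 5336).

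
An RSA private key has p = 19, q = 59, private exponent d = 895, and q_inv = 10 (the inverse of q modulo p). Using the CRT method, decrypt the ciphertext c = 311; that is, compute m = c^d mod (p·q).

1071

d_p = d mod (p−1) = 895 mod 18 = 13; d_q = d mod (q−1) = 25.
m₁ = c^(d_p) mod p: c ≡ 7 (mod 19), and 7^13 mod 19 = 7.
m₂ = c^(d_q) mod q: c ≡ 16 (mod 59), and 16^25 mod 59 = 9.
h = q_inv·(m₁ − m₂) mod p = 10·(7 − 9) mod 19 = 18.
m = m₂ + h·q = 9 + 18·59 = 1071.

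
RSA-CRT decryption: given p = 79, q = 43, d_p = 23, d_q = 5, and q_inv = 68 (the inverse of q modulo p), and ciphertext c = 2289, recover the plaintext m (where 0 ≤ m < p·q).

1745

m₁ = c^(d_p) mod p: c ≡ 77 (mod 79), and 77^23 mod 79 = 7.
m₂ = c^(d_q) mod q: c ≡ 10 (mod 43), and 10^5 mod 43 = 25.
h = q_inv·(m₁ − m₂) mod p = 68·(7 − 25) mod 79 = 40.
m = m₂ + h·q = 25 + 40·43 = 1745.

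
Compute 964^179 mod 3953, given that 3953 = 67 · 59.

Mod 67: 964 ≡ 26; by Fermat, exponent reduces to 179 mod 66 = 47; 26^47 ≡ 10 (mod 67).
Mod 59: 964 ≡ 20; by Fermat, exponent reduces to 179 mod 58 = 5; 20^5 ≡ 17 (mod 59).
Combine by CRT: x ≡ 10 (mod 67), x ≡ 17 (mod 59) ⇒ x ≡ 1551 (mod 3953).

1551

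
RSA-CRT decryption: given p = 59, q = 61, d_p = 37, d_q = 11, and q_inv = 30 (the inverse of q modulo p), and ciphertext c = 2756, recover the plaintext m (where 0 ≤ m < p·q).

m₁ = c^(d_p) mod p: c ≡ 42 (mod 59), and 42^37 mod 59 = 2.
m₂ = c^(d_q) mod q: c ≡ 11 (mod 61), and 11^11 mod 61 = 50.
h = q_inv·(m₁ − m₂) mod p = 30·(2 − 50) mod 59 = 35.
m = m₂ + h·q = 50 + 35·61 = 2185.

2185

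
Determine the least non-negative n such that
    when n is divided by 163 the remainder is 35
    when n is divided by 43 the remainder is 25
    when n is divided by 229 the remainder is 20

Combine the congruences pairwise.
From n ≡ 35 (mod 163) write n = 35 + 163t. Substituting into n ≡ 25 (mod 43) gives 163t ≡ 33 (mod 43), and since 34⁻¹ ≡ 19 (mod 43), t ≡ 25. Hence n ≡ 35 + 163·25 = 4110 (mod 7009).
From n ≡ 4110 (mod 7009) write n = 4110 + 7009t. Substituting into n ≡ 20 (mod 229) gives 7009t ≡ 32 (mod 229), and since 139⁻¹ ≡ 201 (mod 229), t ≡ 20. Hence n ≡ 4110 + 7009·20 = 144290 (mod 1605061).

144290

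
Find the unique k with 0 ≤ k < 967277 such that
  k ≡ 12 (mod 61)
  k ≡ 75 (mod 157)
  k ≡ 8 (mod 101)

The moduli are pairwise coprime; N = 61·157·101 = 967277.
N/61 = 15857; 15857 ≡ 58 (mod 61); 58·20 ≡ 1, so inverse 20.
N/157 = 6161; 6161 ≡ 38 (mod 157); 38·62 ≡ 1, so inverse 62.
N/101 = 9577; 9577 ≡ 83 (mod 101); 83·28 ≡ 1, so inverse 28.
k ≡ 12·15857·20 + 75·6161·62 + 8·9577·28 = 34599578.
34599578 mod 967277 = 744883.

744883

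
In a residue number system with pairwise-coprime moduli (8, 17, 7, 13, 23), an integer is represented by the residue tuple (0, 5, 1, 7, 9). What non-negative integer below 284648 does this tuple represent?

Combine the congruences pairwise.
From x ≡ 0 (mod 8) write x = 0 + 8t. Substituting into x ≡ 5 (mod 17) gives 8t ≡ 5 (mod 17), and since 8⁻¹ ≡ 15 (mod 17), t ≡ 7. Hence x ≡ 0 + 8·7 = 56 (mod 136).
From x ≡ 56 (mod 136) write x = 56 + 136t. Substituting into x ≡ 1 (mod 7) gives 136t ≡ 1 (mod 7), and since 3⁻¹ ≡ 5 (mod 7), t ≡ 5. Hence x ≡ 56 + 136·5 = 736 (mod 952).
From x ≡ 736 (mod 952) write x = 736 + 952t. Substituting into x ≡ 7 (mod 13) gives 952t ≡ 12 (mod 13), and since 3⁻¹ ≡ 9 (mod 13), t ≡ 4. Hence x ≡ 736 + 952·4 = 4544 (mod 12376).
From x ≡ 4544 (mod 12376) write x = 4544 + 12376t. Substituting into x ≡ 9 (mod 23) gives 12376t ≡ 19 (mod 23), and since 2⁻¹ ≡ 12 (mod 23), t ≡ 21. Hence x ≡ 4544 + 12376·21 = 264440 (mod 284648).

264440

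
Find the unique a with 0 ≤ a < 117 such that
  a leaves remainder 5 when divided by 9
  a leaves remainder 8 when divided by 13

Combine the congruences pairwise.
From a ≡ 5 (mod 9) write a = 5 + 9t. Substituting into a ≡ 8 (mod 13) gives 9t ≡ 3 (mod 13), and since 9⁻¹ ≡ 3 (mod 13), t ≡ 9. Hence a ≡ 5 + 9·9 = 86 (mod 117).

86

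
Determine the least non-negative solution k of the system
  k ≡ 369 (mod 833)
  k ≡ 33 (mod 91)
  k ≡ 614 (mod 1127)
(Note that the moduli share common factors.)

gcd(833, 91) = 7 and 7 | (33 − 369), so the pair is consistent; merging gives k ≡ 2035 (mod 10829), where 10829 = lcm(833, 91).
gcd(10829, 1127) = 49 and 49 | (614 − 2035), so the pair is consistent; merging gives k ≡ 175299 (mod 249067), where 249067 = lcm(10829, 1127).
The solution is unique modulo lcm(833, 91, 1127) = 249067.

175299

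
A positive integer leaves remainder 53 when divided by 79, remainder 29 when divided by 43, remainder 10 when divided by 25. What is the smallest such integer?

36235

Combine the congruences pairwise.
From n ≡ 53 (mod 79) write n = 53 + 79t. Substituting into n ≡ 29 (mod 43) gives 79t ≡ 19 (mod 43), and since 36⁻¹ ≡ 6 (mod 43), t ≡ 28. Hence n ≡ 53 + 79·28 = 2265 (mod 3397).
From n ≡ 2265 (mod 3397) write n = 2265 + 3397t. Substituting into n ≡ 10 (mod 25) gives 3397t ≡ 20 (mod 25), and since 22⁻¹ ≡ 8 (mod 25), t ≡ 10. Hence n ≡ 2265 + 3397·10 = 36235 (mod 84925).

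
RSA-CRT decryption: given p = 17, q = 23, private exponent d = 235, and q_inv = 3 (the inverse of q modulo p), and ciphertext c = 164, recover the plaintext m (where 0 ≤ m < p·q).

12

d_p = d mod (p−1) = 235 mod 16 = 11; d_q = d mod (q−1) = 15.
m₁ = c^(d_p) mod p: c ≡ 11 (mod 17), and 11^11 mod 17 = 12.
m₂ = c^(d_q) mod q: c ≡ 3 (mod 23), and 3^15 mod 23 = 12.
h = q_inv·(m₁ − m₂) mod p = 3·(12 − 12) mod 17 = 0.
m = m₂ + h·q = 12 + 0·23 = 12.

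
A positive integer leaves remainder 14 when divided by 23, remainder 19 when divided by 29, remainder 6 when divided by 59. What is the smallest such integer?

From n ≡ 14 (mod 23) write n = 14 + 23t. Substituting into n ≡ 19 (mod 29) gives 23t ≡ 5 (mod 29), and since 23⁻¹ ≡ 24 (mod 29), t ≡ 4. Hence n ≡ 14 + 23·4 = 106 (mod 667).
From n ≡ 106 (mod 667) write n = 106 + 667t. Substituting into n ≡ 6 (mod 59) gives 667t ≡ 18 (mod 59), and since 18⁻¹ ≡ 23 (mod 59), t ≡ 1. Hence n ≡ 106 + 667·1 = 773 (mod 39353).

773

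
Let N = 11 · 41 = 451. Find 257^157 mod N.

Mod 11: 257 ≡ 4; by Fermat, exponent reduces to 157 mod 10 = 7; 4^7 ≡ 5 (mod 11).
Mod 41: 257 ≡ 11; by Fermat, exponent reduces to 157 mod 40 = 37; 11^37 ≡ 13 (mod 41).
Combine by CRT: x ≡ 5 (mod 11), x ≡ 13 (mod 41) ⇒ x ≡ 423 (mod 451).

423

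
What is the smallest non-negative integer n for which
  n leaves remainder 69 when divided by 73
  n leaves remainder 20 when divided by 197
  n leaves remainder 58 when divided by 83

From n ≡ 69 (mod 73) write n = 69 + 73t. Substituting into n ≡ 20 (mod 197) gives 73t ≡ 148 (mod 197), and since 73⁻¹ ≡ 27 (mod 197), t ≡ 56. Hence n ≡ 69 + 73·56 = 4157 (mod 14381).
From n ≡ 4157 (mod 14381) write n = 4157 + 14381t. Substituting into n ≡ 58 (mod 83) gives 14381t ≡ 51 (mod 83), and since 22⁻¹ ≡ 34 (mod 83), t ≡ 74. Hence n ≡ 4157 + 14381·74 = 1068351 (mod 1193623).

1068351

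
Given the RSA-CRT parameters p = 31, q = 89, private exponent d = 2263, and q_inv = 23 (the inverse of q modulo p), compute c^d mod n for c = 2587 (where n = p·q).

d_p = d mod (p−1) = 2263 mod 30 = 13; d_q = d mod (q−1) = 63.
m₁ = c^(d_p) mod p: c ≡ 14 (mod 31), and 14^13 mod 31 = 28.
m₂ = c^(d_q) mod q: c ≡ 6 (mod 89), and 6^63 mod 89 = 60.
h = q_inv·(m₁ − m₂) mod p = 23·(28 − 60) mod 31 = 8.
m = m₂ + h·q = 60 + 8·89 = 772.

772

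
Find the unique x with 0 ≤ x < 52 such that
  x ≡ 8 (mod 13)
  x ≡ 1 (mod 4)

21

Combine the congruences pairwise.
From x ≡ 8 (mod 13) write x = 8 + 13t. Substituting into x ≡ 1 (mod 4) gives 13t ≡ 1 (mod 4), and since 1⁻¹ ≡ 1 (mod 4), t ≡ 1. Hence x ≡ 8 + 13·1 = 21 (mod 52).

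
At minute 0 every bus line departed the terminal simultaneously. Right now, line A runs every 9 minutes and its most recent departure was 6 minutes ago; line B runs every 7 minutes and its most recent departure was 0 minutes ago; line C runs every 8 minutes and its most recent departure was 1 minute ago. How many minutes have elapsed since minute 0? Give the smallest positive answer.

The moduli are pairwise coprime; N = 9·7·8 = 504.
N/9 = 56; 56 ≡ 2 (mod 9); 2·5 ≡ 1, so inverse 5.
N/7 = 72; 72 ≡ 2 (mod 7); 2·4 ≡ 1, so inverse 4.
N/8 = 63; 63 ≡ 7 (mod 8); 7·7 ≡ 1, so inverse 7.
t ≡ 6·56·5 + 0·72·4 + 1·63·7 = 2121.
2121 mod 504 = 105.

105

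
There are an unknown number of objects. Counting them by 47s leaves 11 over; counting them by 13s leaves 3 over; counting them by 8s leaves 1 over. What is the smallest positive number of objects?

4241

The moduli are pairwise coprime; M = 47·13·8 = 4888.
M/47 = 104; 104 ≡ 10 (mod 47); 10·33 ≡ 1, so inverse 33.
M/13 = 376; 376 ≡ 12 (mod 13); 12·12 ≡ 1, so inverse 12.
M/8 = 611; 611 ≡ 3 (mod 8); 3·3 ≡ 1, so inverse 3.
N ≡ 11·104·33 + 3·376·12 + 1·611·3 = 53121.
53121 mod 4888 = 4241.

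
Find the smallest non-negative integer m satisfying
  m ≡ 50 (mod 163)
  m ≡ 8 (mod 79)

Combine the congruences pairwise.
From m ≡ 50 (mod 163) write m = 50 + 163t. Substituting into m ≡ 8 (mod 79) gives 163t ≡ 37 (mod 79), and since 5⁻¹ ≡ 16 (mod 79), t ≡ 39. Hence m ≡ 50 + 163·39 = 6407 (mod 12877).

6407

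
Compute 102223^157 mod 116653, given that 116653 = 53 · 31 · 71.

41114

Mod 53: 102223 ≡ 39; by Fermat, exponent reduces to 157 mod 52 = 1; 39^1 ≡ 39 (mod 53).
Mod 31: 102223 ≡ 16; by Fermat, exponent reduces to 157 mod 30 = 7; 16^7 ≡ 8 (mod 31).
Mod 71: 102223 ≡ 54; by Fermat, exponent reduces to 157 mod 70 = 17; 54^17 ≡ 5 (mod 71).
Combine by CRT: x ≡ 39 (mod 53), x ≡ 8 (mod 31), x ≡ 5 (mod 71) ⇒ x ≡ 41114 (mod 116653).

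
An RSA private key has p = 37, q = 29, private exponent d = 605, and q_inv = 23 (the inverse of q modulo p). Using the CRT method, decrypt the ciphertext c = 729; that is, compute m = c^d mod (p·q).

528

d_p = d mod (p−1) = 605 mod 36 = 29; d_q = d mod (q−1) = 17.
m₁ = c^(d_p) mod p: c ≡ 26 (mod 37), and 26^29 mod 37 = 10.
m₂ = c^(d_q) mod q: c ≡ 4 (mod 29), and 4^17 mod 29 = 6.
h = q_inv·(m₁ − m₂) mod p = 23·(10 − 6) mod 37 = 18.
m = m₂ + h·q = 6 + 18·29 = 528.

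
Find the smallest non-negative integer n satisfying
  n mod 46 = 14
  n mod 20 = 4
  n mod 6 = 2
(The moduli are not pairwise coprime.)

704

Combine the congruences pairwise.
gcd(46, 20) = 2 and 2 | (4 − 14), so the pair is consistent; merging gives n ≡ 244 (mod 460), where 460 = lcm(46, 20).
gcd(460, 6) = 2 and 2 | (2 − 244), so the pair is consistent; merging gives n ≡ 704 (mod 1380), where 1380 = lcm(460, 6).
The solution is unique modulo lcm(46, 20, 6) = 1380.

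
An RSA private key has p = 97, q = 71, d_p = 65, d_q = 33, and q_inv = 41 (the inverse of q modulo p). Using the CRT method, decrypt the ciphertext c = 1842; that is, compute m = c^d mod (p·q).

m₁ = c^(d_p) mod p: c ≡ 96 (mod 97), and 96^65 mod 97 = 96.
m₂ = c^(d_q) mod q: c ≡ 67 (mod 71), and 67^33 mod 71 = 31.
h = q_inv·(m₁ − m₂) mod p = 41·(96 − 31) mod 97 = 46.
m = m₂ + h·q = 31 + 46·71 = 3297.

3297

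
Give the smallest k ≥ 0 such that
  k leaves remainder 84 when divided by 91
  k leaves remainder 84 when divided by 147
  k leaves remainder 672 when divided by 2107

gcd(91, 147) = 7 and 7 | (84 − 84), so the pair is consistent; merging gives k ≡ 84 (mod 1911), where 1911 = lcm(91, 147).
gcd(1911, 2107) = 49 and 49 | (672 − 84), so the pair is consistent; merging gives k ≡ 76524 (mod 82173), where 82173 = lcm(1911, 2107).
The solution is unique modulo lcm(91, 147, 2107) = 82173.

76524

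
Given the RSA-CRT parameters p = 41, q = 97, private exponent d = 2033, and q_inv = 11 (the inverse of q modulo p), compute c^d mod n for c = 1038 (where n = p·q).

3515

d_p = d mod (p−1) = 2033 mod 40 = 33; d_q = d mod (q−1) = 17.
m₁ = c^(d_p) mod p: c ≡ 13 (mod 41), and 13^33 mod 41 = 30.
m₂ = c^(d_q) mod q: c ≡ 68 (mod 97), and 68^17 mod 97 = 23.
h = q_inv·(m₁ − m₂) mod p = 11·(30 − 23) mod 41 = 36.
m = m₂ + h·q = 23 + 36·97 = 3515.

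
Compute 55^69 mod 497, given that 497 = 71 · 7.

244

Mod 71: 55 ≡ 55; 55^69 ≡ 31 (mod 71).
Mod 7: 55 ≡ 6; by Fermat, exponent reduces to 69 mod 6 = 3; 6^3 ≡ 6 (mod 7).
Combine by CRT: x ≡ 31 (mod 71), x ≡ 6 (mod 7) ⇒ x ≡ 244 (mod 497).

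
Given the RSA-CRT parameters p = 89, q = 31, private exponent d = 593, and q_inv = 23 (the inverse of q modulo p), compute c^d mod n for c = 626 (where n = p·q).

d_p = d mod (p−1) = 593 mod 88 = 65; d_q = d mod (q−1) = 23.
m₁ = c^(d_p) mod p: c ≡ 3 (mod 89), and 3^65 mod 89 = 48.
m₂ = c^(d_q) mod q: c ≡ 6 (mod 31), and 6^23 mod 31 = 26.
h = q_inv·(m₁ − m₂) mod p = 23·(48 − 26) mod 89 = 61.
m = m₂ + h·q = 26 + 61·31 = 1917.

1917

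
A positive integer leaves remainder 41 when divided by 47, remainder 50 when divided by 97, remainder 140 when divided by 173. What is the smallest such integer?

From a ≡ 41 (mod 47) write a = 41 + 47t. Substituting into a ≡ 50 (mod 97) gives 47t ≡ 9 (mod 97), and since 47⁻¹ ≡ 64 (mod 97), t ≡ 91. Hence a ≡ 41 + 47·91 = 4318 (mod 4559).
From a ≡ 4318 (mod 4559) write a = 4318 + 4559t. Substituting into a ≡ 140 (mod 173) gives 4559t ≡ 147 (mod 173), and since 61⁻¹ ≡ 156 (mod 173), t ≡ 96. Hence a ≡ 4318 + 4559·96 = 441982 (mod 788707).

441982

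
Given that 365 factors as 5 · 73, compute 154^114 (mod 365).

Mod 5: 154 ≡ 4; by Fermat, exponent reduces to 114 mod 4 = 2; 4^2 ≡ 1 (mod 5).
Mod 73: 154 ≡ 8; by Fermat, exponent reduces to 114 mod 72 = 42; 8^42 ≡ 1 (mod 73).
Combine by CRT: x ≡ 1 (mod 5), x ≡ 1 (mod 73) ⇒ x ≡ 1 (mod 365).

1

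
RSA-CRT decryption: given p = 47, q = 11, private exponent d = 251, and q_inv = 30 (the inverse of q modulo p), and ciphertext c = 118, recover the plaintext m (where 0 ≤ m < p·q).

239

d_p = d mod (p−1) = 251 mod 46 = 21; d_q = d mod (q−1) = 1.
m₁ = c^(d_p) mod p: c ≡ 24 (mod 47), and 24^21 mod 47 = 4.
m₂ = c^(d_q) mod q: c ≡ 8 (mod 11), and 8^1 mod 11 = 8.
h = q_inv·(m₁ − m₂) mod p = 30·(4 − 8) mod 47 = 21.
m = m₂ + h·q = 8 + 21·11 = 239.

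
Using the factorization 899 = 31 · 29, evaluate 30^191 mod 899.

Mod 31: 30 ≡ 30; by Fermat, exponent reduces to 191 mod 30 = 11; 30^11 ≡ 30 (mod 31).
Mod 29: 30 ≡ 1; by Fermat, exponent reduces to 191 mod 28 = 23; 1^23 ≡ 1 (mod 29).
Combine by CRT: x ≡ 30 (mod 31), x ≡ 1 (mod 29) ⇒ x ≡ 30 (mod 899).

30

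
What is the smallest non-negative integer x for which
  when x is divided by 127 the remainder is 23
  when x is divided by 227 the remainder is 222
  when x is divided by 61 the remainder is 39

From x ≡ 23 (mod 127) write x = 23 + 127t. Substituting into x ≡ 222 (mod 227) gives 127t ≡ 199 (mod 227), and since 127⁻¹ ≡ 143 (mod 227), t ≡ 82. Hence x ≡ 23 + 127·82 = 10437 (mod 28829).
From x ≡ 10437 (mod 28829) write x = 10437 + 28829t. Substituting into x ≡ 39 (mod 61) gives 28829t ≡ 33 (mod 61), and since 37⁻¹ ≡ 33 (mod 61), t ≡ 52. Hence x ≡ 10437 + 28829·52 = 1509545 (mod 1758569).

1509545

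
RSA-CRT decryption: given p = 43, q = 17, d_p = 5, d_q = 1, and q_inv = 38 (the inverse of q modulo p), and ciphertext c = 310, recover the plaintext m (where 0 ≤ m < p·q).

m₁ = c^(d_p) mod p: c ≡ 9 (mod 43), and 9^5 mod 43 = 10.
m₂ = c^(d_q) mod q: c ≡ 4 (mod 17), and 4^1 mod 17 = 4.
h = q_inv·(m₁ − m₂) mod p = 38·(10 − 4) mod 43 = 13.
m = m₂ + h·q = 4 + 13·17 = 225.

225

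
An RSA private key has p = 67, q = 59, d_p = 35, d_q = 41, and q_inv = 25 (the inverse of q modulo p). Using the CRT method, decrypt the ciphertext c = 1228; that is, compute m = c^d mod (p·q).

m₁ = c^(d_p) mod p: c ≡ 22 (mod 67), and 22^35 mod 67 = 15.
m₂ = c^(d_q) mod q: c ≡ 48 (mod 59), and 48^41 mod 59 = 21.
h = q_inv·(m₁ − m₂) mod p = 25·(15 − 21) mod 67 = 51.
m = m₂ + h·q = 21 + 51·59 = 3030.

3030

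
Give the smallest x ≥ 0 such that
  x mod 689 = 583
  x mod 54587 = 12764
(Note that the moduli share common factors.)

gcd(689, 54587) = 13 and 13 | (12764 − 583), so the pair is consistent; merging gives x ≡ 2742114 (mod 2893111), where 2893111 = lcm(689, 54587).
The solution is unique modulo lcm(689, 54587) = 2893111.

2742114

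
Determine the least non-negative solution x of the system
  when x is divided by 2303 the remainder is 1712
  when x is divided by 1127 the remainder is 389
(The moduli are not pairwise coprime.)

gcd(2303, 1127) = 49 and 49 | (389 − 1712), so the pair is consistent; merging gives x ≡ 45469 (mod 52969), where 52969 = lcm(2303, 1127).
The solution is unique modulo lcm(2303, 1127) = 52969.

45469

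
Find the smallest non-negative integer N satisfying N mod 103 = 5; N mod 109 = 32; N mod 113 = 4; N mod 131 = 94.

From N ≡ 5 (mod 103) write N = 5 + 103t. Substituting into N ≡ 32 (mod 109) gives 103t ≡ 27 (mod 109), and since 103⁻¹ ≡ 18 (mod 109), t ≡ 50. Hence N ≡ 5 + 103·50 = 5155 (mod 11227).
From N ≡ 5155 (mod 11227) write N = 5155 + 11227t. Substituting into N ≡ 4 (mod 113) gives 11227t ≡ 47 (mod 113), and since 40⁻¹ ≡ 65 (mod 113), t ≡ 4. Hence N ≡ 5155 + 11227·4 = 50063 (mod 1268651).
From N ≡ 50063 (mod 1268651) write N = 50063 + 1268651t. Substituting into N ≡ 94 (mod 131) gives 1268651t ≡ 73 (mod 131), and since 47⁻¹ ≡ 92 (mod 131), t ≡ 35. Hence N ≡ 50063 + 1268651·35 = 44452848 (mod 166193281).

44452848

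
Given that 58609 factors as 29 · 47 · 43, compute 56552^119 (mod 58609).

39597

Mod 29: 56552 ≡ 2; by Fermat, exponent reduces to 119 mod 28 = 7; 2^7 ≡ 12 (mod 29).
Mod 47: 56552 ≡ 11; by Fermat, exponent reduces to 119 mod 46 = 27; 11^27 ≡ 23 (mod 47).
Mod 43: 56552 ≡ 7; by Fermat, exponent reduces to 119 mod 42 = 35; 7^35 ≡ 37 (mod 43).
Combine by CRT: x ≡ 12 (mod 29), x ≡ 23 (mod 47), x ≡ 37 (mod 43) ⇒ x ≡ 39597 (mod 58609).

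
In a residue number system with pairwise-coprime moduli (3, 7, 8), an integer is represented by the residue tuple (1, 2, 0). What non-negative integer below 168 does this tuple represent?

Combine the congruences pairwise.
From x ≡ 1 (mod 3) write x = 1 + 3t. Substituting into x ≡ 2 (mod 7) gives 3t ≡ 1 (mod 7), and since 3⁻¹ ≡ 5 (mod 7), t ≡ 5. Hence x ≡ 1 + 3·5 = 16 (mod 21).
From x ≡ 16 (mod 21) write x = 16 + 21t. Substituting into x ≡ 0 (mod 8) gives 21t ≡ 0 (mod 8), and since 5⁻¹ ≡ 5 (mod 8), t ≡ 0. Hence x ≡ 16 + 21·0 = 16 (mod 168).

16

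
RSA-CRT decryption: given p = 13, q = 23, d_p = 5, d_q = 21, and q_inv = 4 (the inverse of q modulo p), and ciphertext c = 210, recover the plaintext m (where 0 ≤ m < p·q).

123

m₁ = c^(d_p) mod p: c ≡ 2 (mod 13), and 2^5 mod 13 = 6.
m₂ = c^(d_q) mod q: c ≡ 3 (mod 23), and 3^21 mod 23 = 8.
h = q_inv·(m₁ − m₂) mod p = 4·(6 − 8) mod 13 = 5.
m = m₂ + h·q = 8 + 5·23 = 123.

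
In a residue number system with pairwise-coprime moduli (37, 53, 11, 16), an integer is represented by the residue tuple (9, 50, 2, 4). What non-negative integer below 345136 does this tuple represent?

The moduli are pairwise coprime; N = 37·53·11·16 = 345136.
N/37 = 9328; 9328 ≡ 4 (mod 37); 4·28 ≡ 1, so inverse 28.
N/53 = 6512; 6512 ≡ 46 (mod 53); 46·15 ≡ 1, so inverse 15.
N/11 = 31376; 31376 ≡ 4 (mod 11); 4·3 ≡ 1, so inverse 3.
N/16 = 21571; 21571 ≡ 3 (mod 16); 3·11 ≡ 1, so inverse 11.
x ≡ 9·9328·28 + 50·6512·15 + 2·31376·3 + 4·21571·11 = 8372036.
8372036 mod 345136 = 88772.

88772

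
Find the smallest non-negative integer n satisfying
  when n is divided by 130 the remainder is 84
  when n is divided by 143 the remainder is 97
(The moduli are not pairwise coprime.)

1384

gcd(130, 143) = 13 and 13 | (97 − 84), so the pair is consistent; merging gives n ≡ 1384 (mod 1430), where 1430 = lcm(130, 143).
The solution is unique modulo lcm(130, 143) = 1430.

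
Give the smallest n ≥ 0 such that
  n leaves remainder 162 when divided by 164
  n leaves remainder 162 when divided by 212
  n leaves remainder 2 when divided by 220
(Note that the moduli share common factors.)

260922

Combine the congruences pairwise.
gcd(164, 212) = 4 and 4 | (162 − 162), so the pair is consistent; merging gives n ≡ 162 (mod 8692), where 8692 = lcm(164, 212).
gcd(8692, 220) = 4 and 4 | (2 − 162), so the pair is consistent; merging gives n ≡ 260922 (mod 478060), where 478060 = lcm(8692, 220).
The solution is unique modulo lcm(164, 212, 220) = 478060.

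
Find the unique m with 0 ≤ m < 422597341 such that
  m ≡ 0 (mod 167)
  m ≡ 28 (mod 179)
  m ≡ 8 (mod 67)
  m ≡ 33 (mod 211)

234440445

Combine the congruences pairwise.
From m ≡ 0 (mod 167) write m = 0 + 167t. Substituting into m ≡ 28 (mod 179) gives 167t ≡ 28 (mod 179), and since 167⁻¹ ≡ 164 (mod 179), t ≡ 117. Hence m ≡ 0 + 167·117 = 19539 (mod 29893).
From m ≡ 19539 (mod 29893) write m = 19539 + 29893t. Substituting into m ≡ 8 (mod 67) gives 29893t ≡ 33 (mod 67), and since 11⁻¹ ≡ 61 (mod 67), t ≡ 3. Hence m ≡ 19539 + 29893·3 = 109218 (mod 2002831).
From m ≡ 109218 (mod 2002831) write m = 109218 + 2002831t. Substituting into m ≡ 33 (mod 211) gives 2002831t ≡ 113 (mod 211), and since 19⁻¹ ≡ 100 (mod 211), t ≡ 117. Hence m ≡ 109218 + 2002831·117 = 234440445 (mod 422597341).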